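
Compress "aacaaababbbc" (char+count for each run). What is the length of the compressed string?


Input: aacaaababbbc
Runs:
  'a' x 2 => "a2"
  'c' x 1 => "c1"
  'a' x 3 => "a3"
  'b' x 1 => "b1"
  'a' x 1 => "a1"
  'b' x 3 => "b3"
  'c' x 1 => "c1"
Compressed: "a2c1a3b1a1b3c1"
Compressed length: 14

14


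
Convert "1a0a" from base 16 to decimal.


Input: "1a0a" in base 16
Positional expansion:
  Digit '1' (value 1) x 16^3 = 4096
  Digit 'a' (value 10) x 16^2 = 2560
  Digit '0' (value 0) x 16^1 = 0
  Digit 'a' (value 10) x 16^0 = 10
Sum = 6666

6666


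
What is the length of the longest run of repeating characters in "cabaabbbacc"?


Input: "cabaabbbacc"
Scanning for longest run:
  Position 1 ('a'): new char, reset run to 1
  Position 2 ('b'): new char, reset run to 1
  Position 3 ('a'): new char, reset run to 1
  Position 4 ('a'): continues run of 'a', length=2
  Position 5 ('b'): new char, reset run to 1
  Position 6 ('b'): continues run of 'b', length=2
  Position 7 ('b'): continues run of 'b', length=3
  Position 8 ('a'): new char, reset run to 1
  Position 9 ('c'): new char, reset run to 1
  Position 10 ('c'): continues run of 'c', length=2
Longest run: 'b' with length 3

3


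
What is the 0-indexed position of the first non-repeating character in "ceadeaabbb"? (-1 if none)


Input: ceadeaabbb
Character frequencies:
  'a': 3
  'b': 3
  'c': 1
  'd': 1
  'e': 2
Scanning left to right for freq == 1:
  Position 0 ('c'): unique! => answer = 0

0


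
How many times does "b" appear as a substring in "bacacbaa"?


Searching for "b" in "bacacbaa"
Scanning each position:
  Position 0: "b" => MATCH
  Position 1: "a" => no
  Position 2: "c" => no
  Position 3: "a" => no
  Position 4: "c" => no
  Position 5: "b" => MATCH
  Position 6: "a" => no
  Position 7: "a" => no
Total occurrences: 2

2


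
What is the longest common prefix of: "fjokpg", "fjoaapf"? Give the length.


Words: fjokpg, fjoaapf
  Position 0: all 'f' => match
  Position 1: all 'j' => match
  Position 2: all 'o' => match
  Position 3: ('k', 'a') => mismatch, stop
LCP = "fjo" (length 3)

3


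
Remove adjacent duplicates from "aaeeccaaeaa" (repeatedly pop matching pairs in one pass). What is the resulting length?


Input: aaeeccaaeaa
Stack-based adjacent duplicate removal:
  Read 'a': push. Stack: a
  Read 'a': matches stack top 'a' => pop. Stack: (empty)
  Read 'e': push. Stack: e
  Read 'e': matches stack top 'e' => pop. Stack: (empty)
  Read 'c': push. Stack: c
  Read 'c': matches stack top 'c' => pop. Stack: (empty)
  Read 'a': push. Stack: a
  Read 'a': matches stack top 'a' => pop. Stack: (empty)
  Read 'e': push. Stack: e
  Read 'a': push. Stack: ea
  Read 'a': matches stack top 'a' => pop. Stack: e
Final stack: "e" (length 1)

1


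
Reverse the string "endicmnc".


Input: endicmnc
Reading characters right to left:
  Position 7: 'c'
  Position 6: 'n'
  Position 5: 'm'
  Position 4: 'c'
  Position 3: 'i'
  Position 2: 'd'
  Position 1: 'n'
  Position 0: 'e'
Reversed: cnmcidne

cnmcidne


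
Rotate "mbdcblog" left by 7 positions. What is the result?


Input: "mbdcblog", rotate left by 7
First 7 characters: "mbdcblo"
Remaining characters: "g"
Concatenate remaining + first: "g" + "mbdcblo" = "gmbdcblo"

gmbdcblo


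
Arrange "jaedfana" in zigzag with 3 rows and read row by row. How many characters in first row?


Zigzag "jaedfana" into 3 rows:
Placing characters:
  'j' => row 0
  'a' => row 1
  'e' => row 2
  'd' => row 1
  'f' => row 0
  'a' => row 1
  'n' => row 2
  'a' => row 1
Rows:
  Row 0: "jf"
  Row 1: "adaa"
  Row 2: "en"
First row length: 2

2


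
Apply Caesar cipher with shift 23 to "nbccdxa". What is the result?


Caesar cipher: shift "nbccdxa" by 23
  'n' (pos 13) + 23 = pos 10 = 'k'
  'b' (pos 1) + 23 = pos 24 = 'y'
  'c' (pos 2) + 23 = pos 25 = 'z'
  'c' (pos 2) + 23 = pos 25 = 'z'
  'd' (pos 3) + 23 = pos 0 = 'a'
  'x' (pos 23) + 23 = pos 20 = 'u'
  'a' (pos 0) + 23 = pos 23 = 'x'
Result: kyzzaux

kyzzaux


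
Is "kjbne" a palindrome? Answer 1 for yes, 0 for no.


Input: kjbne
Reversed: enbjk
  Compare pos 0 ('k') with pos 4 ('e'): MISMATCH
  Compare pos 1 ('j') with pos 3 ('n'): MISMATCH
Result: not a palindrome

0


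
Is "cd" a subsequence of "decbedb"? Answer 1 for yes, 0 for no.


Check if "cd" is a subsequence of "decbedb"
Greedy scan:
  Position 0 ('d'): no match needed
  Position 1 ('e'): no match needed
  Position 2 ('c'): matches sub[0] = 'c'
  Position 3 ('b'): no match needed
  Position 4 ('e'): no match needed
  Position 5 ('d'): matches sub[1] = 'd'
  Position 6 ('b'): no match needed
All 2 characters matched => is a subsequence

1


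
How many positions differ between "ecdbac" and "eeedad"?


Comparing "ecdbac" and "eeedad" position by position:
  Position 0: 'e' vs 'e' => same
  Position 1: 'c' vs 'e' => DIFFER
  Position 2: 'd' vs 'e' => DIFFER
  Position 3: 'b' vs 'd' => DIFFER
  Position 4: 'a' vs 'a' => same
  Position 5: 'c' vs 'd' => DIFFER
Positions that differ: 4

4


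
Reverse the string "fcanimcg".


Input: fcanimcg
Reading characters right to left:
  Position 7: 'g'
  Position 6: 'c'
  Position 5: 'm'
  Position 4: 'i'
  Position 3: 'n'
  Position 2: 'a'
  Position 1: 'c'
  Position 0: 'f'
Reversed: gcminacf

gcminacf


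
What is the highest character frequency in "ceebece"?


Input: ceebece
Character counts:
  'b': 1
  'c': 2
  'e': 4
Maximum frequency: 4

4


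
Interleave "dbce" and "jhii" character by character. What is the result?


Interleaving "dbce" and "jhii":
  Position 0: 'd' from first, 'j' from second => "dj"
  Position 1: 'b' from first, 'h' from second => "bh"
  Position 2: 'c' from first, 'i' from second => "ci"
  Position 3: 'e' from first, 'i' from second => "ei"
Result: djbhciei

djbhciei


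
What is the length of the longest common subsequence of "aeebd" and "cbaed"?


LCS of "aeebd" and "cbaed"
DP table:
           c    b    a    e    d
      0    0    0    0    0    0
  a   0    0    0    1    1    1
  e   0    0    0    1    2    2
  e   0    0    0    1    2    2
  b   0    0    1    1    2    2
  d   0    0    1    1    2    3
LCS length = dp[5][5] = 3

3


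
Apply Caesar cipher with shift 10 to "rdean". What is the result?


Caesar cipher: shift "rdean" by 10
  'r' (pos 17) + 10 = pos 1 = 'b'
  'd' (pos 3) + 10 = pos 13 = 'n'
  'e' (pos 4) + 10 = pos 14 = 'o'
  'a' (pos 0) + 10 = pos 10 = 'k'
  'n' (pos 13) + 10 = pos 23 = 'x'
Result: bnokx

bnokx


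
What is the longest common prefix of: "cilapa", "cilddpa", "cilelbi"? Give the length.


Words: cilapa, cilddpa, cilelbi
  Position 0: all 'c' => match
  Position 1: all 'i' => match
  Position 2: all 'l' => match
  Position 3: ('a', 'd', 'e') => mismatch, stop
LCP = "cil" (length 3)

3


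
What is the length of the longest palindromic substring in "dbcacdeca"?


Input: "dbcacdeca"
Checking substrings for palindromes:
  [2:5] "cac" (len 3) => palindrome
Longest palindromic substring: "cac" with length 3

3


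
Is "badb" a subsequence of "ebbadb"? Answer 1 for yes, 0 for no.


Check if "badb" is a subsequence of "ebbadb"
Greedy scan:
  Position 0 ('e'): no match needed
  Position 1 ('b'): matches sub[0] = 'b'
  Position 2 ('b'): no match needed
  Position 3 ('a'): matches sub[1] = 'a'
  Position 4 ('d'): matches sub[2] = 'd'
  Position 5 ('b'): matches sub[3] = 'b'
All 4 characters matched => is a subsequence

1


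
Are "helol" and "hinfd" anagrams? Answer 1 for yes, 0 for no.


Strings: "helol", "hinfd"
Sorted first:  ehllo
Sorted second: dfhin
Differ at position 0: 'e' vs 'd' => not anagrams

0


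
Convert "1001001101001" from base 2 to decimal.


Input: "1001001101001" in base 2
Positional expansion:
  Digit '1' (value 1) x 2^12 = 4096
  Digit '0' (value 0) x 2^11 = 0
  Digit '0' (value 0) x 2^10 = 0
  Digit '1' (value 1) x 2^9 = 512
  Digit '0' (value 0) x 2^8 = 0
  Digit '0' (value 0) x 2^7 = 0
  Digit '1' (value 1) x 2^6 = 64
  Digit '1' (value 1) x 2^5 = 32
  Digit '0' (value 0) x 2^4 = 0
  Digit '1' (value 1) x 2^3 = 8
  Digit '0' (value 0) x 2^2 = 0
  Digit '0' (value 0) x 2^1 = 0
  Digit '1' (value 1) x 2^0 = 1
Sum = 4713

4713


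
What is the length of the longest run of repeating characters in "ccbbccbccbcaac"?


Input: "ccbbccbccbcaac"
Scanning for longest run:
  Position 1 ('c'): continues run of 'c', length=2
  Position 2 ('b'): new char, reset run to 1
  Position 3 ('b'): continues run of 'b', length=2
  Position 4 ('c'): new char, reset run to 1
  Position 5 ('c'): continues run of 'c', length=2
  Position 6 ('b'): new char, reset run to 1
  Position 7 ('c'): new char, reset run to 1
  Position 8 ('c'): continues run of 'c', length=2
  Position 9 ('b'): new char, reset run to 1
  Position 10 ('c'): new char, reset run to 1
  Position 11 ('a'): new char, reset run to 1
  Position 12 ('a'): continues run of 'a', length=2
  Position 13 ('c'): new char, reset run to 1
Longest run: 'c' with length 2

2


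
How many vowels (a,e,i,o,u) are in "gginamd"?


Input: gginamd
Checking each character:
  'g' at position 0: consonant
  'g' at position 1: consonant
  'i' at position 2: vowel (running total: 1)
  'n' at position 3: consonant
  'a' at position 4: vowel (running total: 2)
  'm' at position 5: consonant
  'd' at position 6: consonant
Total vowels: 2

2


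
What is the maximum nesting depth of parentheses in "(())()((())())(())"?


Input: "(())()((())())(())"
Tracking depth:
  Position 0 '(': depth becomes 1
  Position 1 '(': depth becomes 2
  Position 2 ')': depth becomes 1
  Position 3 ')': depth becomes 0
  Position 4 '(': depth becomes 1
  Position 5 ')': depth becomes 0
  Position 6 '(': depth becomes 1
  Position 7 '(': depth becomes 2
  Position 8 '(': depth becomes 3
  Position 9 ')': depth becomes 2
  Position 10 ')': depth becomes 1
  Position 11 '(': depth becomes 2
  Position 12 ')': depth becomes 1
  Position 13 ')': depth becomes 0
  Position 14 '(': depth becomes 1
  Position 15 '(': depth becomes 2
  Position 16 ')': depth becomes 1
  Position 17 ')': depth becomes 0
Maximum depth reached: 3

3


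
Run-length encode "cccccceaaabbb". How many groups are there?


Input: cccccceaaabbb
Scanning for consecutive runs:
  Group 1: 'c' x 6 (positions 0-5)
  Group 2: 'e' x 1 (positions 6-6)
  Group 3: 'a' x 3 (positions 7-9)
  Group 4: 'b' x 3 (positions 10-12)
Total groups: 4

4


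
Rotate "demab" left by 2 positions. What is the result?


Input: "demab", rotate left by 2
First 2 characters: "de"
Remaining characters: "mab"
Concatenate remaining + first: "mab" + "de" = "mabde"

mabde


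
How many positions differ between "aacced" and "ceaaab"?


Comparing "aacced" and "ceaaab" position by position:
  Position 0: 'a' vs 'c' => DIFFER
  Position 1: 'a' vs 'e' => DIFFER
  Position 2: 'c' vs 'a' => DIFFER
  Position 3: 'c' vs 'a' => DIFFER
  Position 4: 'e' vs 'a' => DIFFER
  Position 5: 'd' vs 'b' => DIFFER
Positions that differ: 6

6


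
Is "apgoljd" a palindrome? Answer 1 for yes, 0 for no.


Input: apgoljd
Reversed: djlogpa
  Compare pos 0 ('a') with pos 6 ('d'): MISMATCH
  Compare pos 1 ('p') with pos 5 ('j'): MISMATCH
  Compare pos 2 ('g') with pos 4 ('l'): MISMATCH
Result: not a palindrome

0


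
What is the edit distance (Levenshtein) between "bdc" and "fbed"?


Computing edit distance: "bdc" -> "fbed"
DP table:
           f    b    e    d
      0    1    2    3    4
  b   1    1    1    2    3
  d   2    2    2    2    2
  c   3    3    3    3    3
Edit distance = dp[3][4] = 3

3


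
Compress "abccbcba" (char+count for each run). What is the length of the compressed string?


Input: abccbcba
Runs:
  'a' x 1 => "a1"
  'b' x 1 => "b1"
  'c' x 2 => "c2"
  'b' x 1 => "b1"
  'c' x 1 => "c1"
  'b' x 1 => "b1"
  'a' x 1 => "a1"
Compressed: "a1b1c2b1c1b1a1"
Compressed length: 14

14


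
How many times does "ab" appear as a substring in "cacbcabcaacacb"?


Searching for "ab" in "cacbcabcaacacb"
Scanning each position:
  Position 0: "ca" => no
  Position 1: "ac" => no
  Position 2: "cb" => no
  Position 3: "bc" => no
  Position 4: "ca" => no
  Position 5: "ab" => MATCH
  Position 6: "bc" => no
  Position 7: "ca" => no
  Position 8: "aa" => no
  Position 9: "ac" => no
  Position 10: "ca" => no
  Position 11: "ac" => no
  Position 12: "cb" => no
Total occurrences: 1

1


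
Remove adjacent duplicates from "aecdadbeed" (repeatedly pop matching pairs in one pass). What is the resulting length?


Input: aecdadbeed
Stack-based adjacent duplicate removal:
  Read 'a': push. Stack: a
  Read 'e': push. Stack: ae
  Read 'c': push. Stack: aec
  Read 'd': push. Stack: aecd
  Read 'a': push. Stack: aecda
  Read 'd': push. Stack: aecdad
  Read 'b': push. Stack: aecdadb
  Read 'e': push. Stack: aecdadbe
  Read 'e': matches stack top 'e' => pop. Stack: aecdadb
  Read 'd': push. Stack: aecdadbd
Final stack: "aecdadbd" (length 8)

8


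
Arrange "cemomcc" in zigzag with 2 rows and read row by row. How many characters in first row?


Zigzag "cemomcc" into 2 rows:
Placing characters:
  'c' => row 0
  'e' => row 1
  'm' => row 0
  'o' => row 1
  'm' => row 0
  'c' => row 1
  'c' => row 0
Rows:
  Row 0: "cmmc"
  Row 1: "eoc"
First row length: 4

4


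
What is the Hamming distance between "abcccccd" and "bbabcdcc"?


Comparing "abcccccd" and "bbabcdcc" position by position:
  Position 0: 'a' vs 'b' => differ
  Position 1: 'b' vs 'b' => same
  Position 2: 'c' vs 'a' => differ
  Position 3: 'c' vs 'b' => differ
  Position 4: 'c' vs 'c' => same
  Position 5: 'c' vs 'd' => differ
  Position 6: 'c' vs 'c' => same
  Position 7: 'd' vs 'c' => differ
Total differences (Hamming distance): 5

5


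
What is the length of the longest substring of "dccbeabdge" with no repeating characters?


Input: "dccbeabdge"
Sliding window (track last position of each char):
  Position 0 ('d'): window [0,0] length 1 -- new best
  Position 1 ('c'): window [0,1] length 2 -- new best
  Position 2 ('c'): repeat (last at 1), move window start to 2
  Position 2 ('c'): window [2,2] length 1
  Position 3 ('b'): window [2,3] length 2
  Position 4 ('e'): window [2,4] length 3 -- new best
  Position 5 ('a'): window [2,5] length 4 -- new best
  Position 6 ('b'): repeat (last at 3), move window start to 4
  Position 6 ('b'): window [4,6] length 3
  Position 7 ('d'): window [4,7] length 4
  Position 8 ('g'): window [4,8] length 5 -- new best
  Position 9 ('e'): repeat (last at 4), move window start to 5
  Position 9 ('e'): window [5,9] length 5
Longest substring with no repeats: "eabdg" with length 5

5


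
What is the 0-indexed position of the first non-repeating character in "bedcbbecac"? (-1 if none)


Input: bedcbbecac
Character frequencies:
  'a': 1
  'b': 3
  'c': 3
  'd': 1
  'e': 2
Scanning left to right for freq == 1:
  Position 0 ('b'): freq=3, skip
  Position 1 ('e'): freq=2, skip
  Position 2 ('d'): unique! => answer = 2

2


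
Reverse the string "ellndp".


Input: ellndp
Reading characters right to left:
  Position 5: 'p'
  Position 4: 'd'
  Position 3: 'n'
  Position 2: 'l'
  Position 1: 'l'
  Position 0: 'e'
Reversed: pdnlle

pdnlle


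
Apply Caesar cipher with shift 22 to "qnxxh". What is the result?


Caesar cipher: shift "qnxxh" by 22
  'q' (pos 16) + 22 = pos 12 = 'm'
  'n' (pos 13) + 22 = pos 9 = 'j'
  'x' (pos 23) + 22 = pos 19 = 't'
  'x' (pos 23) + 22 = pos 19 = 't'
  'h' (pos 7) + 22 = pos 3 = 'd'
Result: mjttd

mjttd


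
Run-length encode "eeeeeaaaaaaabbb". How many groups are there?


Input: eeeeeaaaaaaabbb
Scanning for consecutive runs:
  Group 1: 'e' x 5 (positions 0-4)
  Group 2: 'a' x 7 (positions 5-11)
  Group 3: 'b' x 3 (positions 12-14)
Total groups: 3

3


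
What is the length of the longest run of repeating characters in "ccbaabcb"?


Input: "ccbaabcb"
Scanning for longest run:
  Position 1 ('c'): continues run of 'c', length=2
  Position 2 ('b'): new char, reset run to 1
  Position 3 ('a'): new char, reset run to 1
  Position 4 ('a'): continues run of 'a', length=2
  Position 5 ('b'): new char, reset run to 1
  Position 6 ('c'): new char, reset run to 1
  Position 7 ('b'): new char, reset run to 1
Longest run: 'c' with length 2

2


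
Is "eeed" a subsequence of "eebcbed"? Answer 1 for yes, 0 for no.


Check if "eeed" is a subsequence of "eebcbed"
Greedy scan:
  Position 0 ('e'): matches sub[0] = 'e'
  Position 1 ('e'): matches sub[1] = 'e'
  Position 2 ('b'): no match needed
  Position 3 ('c'): no match needed
  Position 4 ('b'): no match needed
  Position 5 ('e'): matches sub[2] = 'e'
  Position 6 ('d'): matches sub[3] = 'd'
All 4 characters matched => is a subsequence

1


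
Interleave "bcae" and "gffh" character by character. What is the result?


Interleaving "bcae" and "gffh":
  Position 0: 'b' from first, 'g' from second => "bg"
  Position 1: 'c' from first, 'f' from second => "cf"
  Position 2: 'a' from first, 'f' from second => "af"
  Position 3: 'e' from first, 'h' from second => "eh"
Result: bgcfafeh

bgcfafeh


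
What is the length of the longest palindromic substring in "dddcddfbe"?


Input: "dddcddfbe"
Checking substrings for palindromes:
  [1:6] "ddcdd" (len 5) => palindrome
  [0:3] "ddd" (len 3) => palindrome
  [2:5] "dcd" (len 3) => palindrome
  [0:2] "dd" (len 2) => palindrome
  [1:3] "dd" (len 2) => palindrome
  [4:6] "dd" (len 2) => palindrome
Longest palindromic substring: "ddcdd" with length 5

5


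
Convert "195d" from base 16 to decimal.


Input: "195d" in base 16
Positional expansion:
  Digit '1' (value 1) x 16^3 = 4096
  Digit '9' (value 9) x 16^2 = 2304
  Digit '5' (value 5) x 16^1 = 80
  Digit 'd' (value 13) x 16^0 = 13
Sum = 6493

6493


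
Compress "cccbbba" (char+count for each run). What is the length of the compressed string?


Input: cccbbba
Runs:
  'c' x 3 => "c3"
  'b' x 3 => "b3"
  'a' x 1 => "a1"
Compressed: "c3b3a1"
Compressed length: 6

6


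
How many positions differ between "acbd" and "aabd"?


Comparing "acbd" and "aabd" position by position:
  Position 0: 'a' vs 'a' => same
  Position 1: 'c' vs 'a' => DIFFER
  Position 2: 'b' vs 'b' => same
  Position 3: 'd' vs 'd' => same
Positions that differ: 1

1


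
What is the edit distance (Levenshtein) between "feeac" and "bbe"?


Computing edit distance: "feeac" -> "bbe"
DP table:
           b    b    e
      0    1    2    3
  f   1    1    2    3
  e   2    2    2    2
  e   3    3    3    2
  a   4    4    4    3
  c   5    5    5    4
Edit distance = dp[5][3] = 4

4


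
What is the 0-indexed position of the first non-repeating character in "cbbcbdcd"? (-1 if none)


Input: cbbcbdcd
Character frequencies:
  'b': 3
  'c': 3
  'd': 2
Scanning left to right for freq == 1:
  Position 0 ('c'): freq=3, skip
  Position 1 ('b'): freq=3, skip
  Position 2 ('b'): freq=3, skip
  Position 3 ('c'): freq=3, skip
  Position 4 ('b'): freq=3, skip
  Position 5 ('d'): freq=2, skip
  Position 6 ('c'): freq=3, skip
  Position 7 ('d'): freq=2, skip
  No unique character found => answer = -1

-1


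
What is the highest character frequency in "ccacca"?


Input: ccacca
Character counts:
  'a': 2
  'c': 4
Maximum frequency: 4

4


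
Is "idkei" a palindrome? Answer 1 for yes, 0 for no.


Input: idkei
Reversed: iekdi
  Compare pos 0 ('i') with pos 4 ('i'): match
  Compare pos 1 ('d') with pos 3 ('e'): MISMATCH
Result: not a palindrome

0


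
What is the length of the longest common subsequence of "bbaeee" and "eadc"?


LCS of "bbaeee" and "eadc"
DP table:
           e    a    d    c
      0    0    0    0    0
  b   0    0    0    0    0
  b   0    0    0    0    0
  a   0    0    1    1    1
  e   0    1    1    1    1
  e   0    1    1    1    1
  e   0    1    1    1    1
LCS length = dp[6][4] = 1

1


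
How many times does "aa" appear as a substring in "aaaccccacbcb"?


Searching for "aa" in "aaaccccacbcb"
Scanning each position:
  Position 0: "aa" => MATCH
  Position 1: "aa" => MATCH
  Position 2: "ac" => no
  Position 3: "cc" => no
  Position 4: "cc" => no
  Position 5: "cc" => no
  Position 6: "ca" => no
  Position 7: "ac" => no
  Position 8: "cb" => no
  Position 9: "bc" => no
  Position 10: "cb" => no
Total occurrences: 2

2


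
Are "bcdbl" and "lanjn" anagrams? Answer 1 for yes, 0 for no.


Strings: "bcdbl", "lanjn"
Sorted first:  bbcdl
Sorted second: ajlnn
Differ at position 0: 'b' vs 'a' => not anagrams

0


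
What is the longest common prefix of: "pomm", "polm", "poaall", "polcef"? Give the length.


Words: pomm, polm, poaall, polcef
  Position 0: all 'p' => match
  Position 1: all 'o' => match
  Position 2: ('m', 'l', 'a', 'l') => mismatch, stop
LCP = "po" (length 2)

2


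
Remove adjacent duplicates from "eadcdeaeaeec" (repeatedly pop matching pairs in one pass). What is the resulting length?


Input: eadcdeaeaeec
Stack-based adjacent duplicate removal:
  Read 'e': push. Stack: e
  Read 'a': push. Stack: ea
  Read 'd': push. Stack: ead
  Read 'c': push. Stack: eadc
  Read 'd': push. Stack: eadcd
  Read 'e': push. Stack: eadcde
  Read 'a': push. Stack: eadcdea
  Read 'e': push. Stack: eadcdeae
  Read 'a': push. Stack: eadcdeaea
  Read 'e': push. Stack: eadcdeaeae
  Read 'e': matches stack top 'e' => pop. Stack: eadcdeaea
  Read 'c': push. Stack: eadcdeaeac
Final stack: "eadcdeaeac" (length 10)

10


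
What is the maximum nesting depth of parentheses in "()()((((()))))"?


Input: "()()((((()))))"
Tracking depth:
  Position 0 '(': depth becomes 1
  Position 1 ')': depth becomes 0
  Position 2 '(': depth becomes 1
  Position 3 ')': depth becomes 0
  Position 4 '(': depth becomes 1
  Position 5 '(': depth becomes 2
  Position 6 '(': depth becomes 3
  Position 7 '(': depth becomes 4
  Position 8 '(': depth becomes 5
  Position 9 ')': depth becomes 4
  Position 10 ')': depth becomes 3
  Position 11 ')': depth becomes 2
  Position 12 ')': depth becomes 1
  Position 13 ')': depth becomes 0
Maximum depth reached: 5

5


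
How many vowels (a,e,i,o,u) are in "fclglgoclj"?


Input: fclglgoclj
Checking each character:
  'f' at position 0: consonant
  'c' at position 1: consonant
  'l' at position 2: consonant
  'g' at position 3: consonant
  'l' at position 4: consonant
  'g' at position 5: consonant
  'o' at position 6: vowel (running total: 1)
  'c' at position 7: consonant
  'l' at position 8: consonant
  'j' at position 9: consonant
Total vowels: 1

1


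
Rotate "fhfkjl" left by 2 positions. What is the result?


Input: "fhfkjl", rotate left by 2
First 2 characters: "fh"
Remaining characters: "fkjl"
Concatenate remaining + first: "fkjl" + "fh" = "fkjlfh"

fkjlfh


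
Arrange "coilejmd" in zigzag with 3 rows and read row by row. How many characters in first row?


Zigzag "coilejmd" into 3 rows:
Placing characters:
  'c' => row 0
  'o' => row 1
  'i' => row 2
  'l' => row 1
  'e' => row 0
  'j' => row 1
  'm' => row 2
  'd' => row 1
Rows:
  Row 0: "ce"
  Row 1: "oljd"
  Row 2: "im"
First row length: 2

2


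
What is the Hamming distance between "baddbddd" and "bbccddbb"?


Comparing "baddbddd" and "bbccddbb" position by position:
  Position 0: 'b' vs 'b' => same
  Position 1: 'a' vs 'b' => differ
  Position 2: 'd' vs 'c' => differ
  Position 3: 'd' vs 'c' => differ
  Position 4: 'b' vs 'd' => differ
  Position 5: 'd' vs 'd' => same
  Position 6: 'd' vs 'b' => differ
  Position 7: 'd' vs 'b' => differ
Total differences (Hamming distance): 6

6


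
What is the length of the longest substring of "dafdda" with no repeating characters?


Input: "dafdda"
Sliding window (track last position of each char):
  Position 0 ('d'): window [0,0] length 1 -- new best
  Position 1 ('a'): window [0,1] length 2 -- new best
  Position 2 ('f'): window [0,2] length 3 -- new best
  Position 3 ('d'): repeat (last at 0), move window start to 1
  Position 3 ('d'): window [1,3] length 3
  Position 4 ('d'): repeat (last at 3), move window start to 4
  Position 4 ('d'): window [4,4] length 1
  Position 5 ('a'): window [4,5] length 2
Longest substring with no repeats: "daf" with length 3

3


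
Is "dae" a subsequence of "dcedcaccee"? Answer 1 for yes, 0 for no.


Check if "dae" is a subsequence of "dcedcaccee"
Greedy scan:
  Position 0 ('d'): matches sub[0] = 'd'
  Position 1 ('c'): no match needed
  Position 2 ('e'): no match needed
  Position 3 ('d'): no match needed
  Position 4 ('c'): no match needed
  Position 5 ('a'): matches sub[1] = 'a'
  Position 6 ('c'): no match needed
  Position 7 ('c'): no match needed
  Position 8 ('e'): matches sub[2] = 'e'
  Position 9 ('e'): no match needed
All 3 characters matched => is a subsequence

1


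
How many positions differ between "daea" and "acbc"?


Comparing "daea" and "acbc" position by position:
  Position 0: 'd' vs 'a' => DIFFER
  Position 1: 'a' vs 'c' => DIFFER
  Position 2: 'e' vs 'b' => DIFFER
  Position 3: 'a' vs 'c' => DIFFER
Positions that differ: 4

4


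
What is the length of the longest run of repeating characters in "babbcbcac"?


Input: "babbcbcac"
Scanning for longest run:
  Position 1 ('a'): new char, reset run to 1
  Position 2 ('b'): new char, reset run to 1
  Position 3 ('b'): continues run of 'b', length=2
  Position 4 ('c'): new char, reset run to 1
  Position 5 ('b'): new char, reset run to 1
  Position 6 ('c'): new char, reset run to 1
  Position 7 ('a'): new char, reset run to 1
  Position 8 ('c'): new char, reset run to 1
Longest run: 'b' with length 2

2


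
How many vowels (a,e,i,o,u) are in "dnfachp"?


Input: dnfachp
Checking each character:
  'd' at position 0: consonant
  'n' at position 1: consonant
  'f' at position 2: consonant
  'a' at position 3: vowel (running total: 1)
  'c' at position 4: consonant
  'h' at position 5: consonant
  'p' at position 6: consonant
Total vowels: 1

1


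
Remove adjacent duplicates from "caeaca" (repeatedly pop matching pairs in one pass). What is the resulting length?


Input: caeaca
Stack-based adjacent duplicate removal:
  Read 'c': push. Stack: c
  Read 'a': push. Stack: ca
  Read 'e': push. Stack: cae
  Read 'a': push. Stack: caea
  Read 'c': push. Stack: caeac
  Read 'a': push. Stack: caeaca
Final stack: "caeaca" (length 6)

6


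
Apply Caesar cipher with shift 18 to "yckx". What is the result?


Caesar cipher: shift "yckx" by 18
  'y' (pos 24) + 18 = pos 16 = 'q'
  'c' (pos 2) + 18 = pos 20 = 'u'
  'k' (pos 10) + 18 = pos 2 = 'c'
  'x' (pos 23) + 18 = pos 15 = 'p'
Result: qucp

qucp


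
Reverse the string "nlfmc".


Input: nlfmc
Reading characters right to left:
  Position 4: 'c'
  Position 3: 'm'
  Position 2: 'f'
  Position 1: 'l'
  Position 0: 'n'
Reversed: cmfln

cmfln


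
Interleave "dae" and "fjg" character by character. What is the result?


Interleaving "dae" and "fjg":
  Position 0: 'd' from first, 'f' from second => "df"
  Position 1: 'a' from first, 'j' from second => "aj"
  Position 2: 'e' from first, 'g' from second => "eg"
Result: dfajeg

dfajeg


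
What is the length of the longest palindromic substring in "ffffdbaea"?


Input: "ffffdbaea"
Checking substrings for palindromes:
  [0:4] "ffff" (len 4) => palindrome
  [0:3] "fff" (len 3) => palindrome
  [1:4] "fff" (len 3) => palindrome
  [6:9] "aea" (len 3) => palindrome
  [0:2] "ff" (len 2) => palindrome
  [1:3] "ff" (len 2) => palindrome
Longest palindromic substring: "ffff" with length 4

4


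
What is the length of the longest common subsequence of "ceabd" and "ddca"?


LCS of "ceabd" and "ddca"
DP table:
           d    d    c    a
      0    0    0    0    0
  c   0    0    0    1    1
  e   0    0    0    1    1
  a   0    0    0    1    2
  b   0    0    0    1    2
  d   0    1    1    1    2
LCS length = dp[5][4] = 2

2


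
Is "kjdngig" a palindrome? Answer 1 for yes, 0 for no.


Input: kjdngig
Reversed: gigndjk
  Compare pos 0 ('k') with pos 6 ('g'): MISMATCH
  Compare pos 1 ('j') with pos 5 ('i'): MISMATCH
  Compare pos 2 ('d') with pos 4 ('g'): MISMATCH
Result: not a palindrome

0


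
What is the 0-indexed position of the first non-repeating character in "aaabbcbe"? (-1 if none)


Input: aaabbcbe
Character frequencies:
  'a': 3
  'b': 3
  'c': 1
  'e': 1
Scanning left to right for freq == 1:
  Position 0 ('a'): freq=3, skip
  Position 1 ('a'): freq=3, skip
  Position 2 ('a'): freq=3, skip
  Position 3 ('b'): freq=3, skip
  Position 4 ('b'): freq=3, skip
  Position 5 ('c'): unique! => answer = 5

5


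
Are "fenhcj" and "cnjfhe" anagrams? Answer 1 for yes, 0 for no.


Strings: "fenhcj", "cnjfhe"
Sorted first:  cefhjn
Sorted second: cefhjn
Sorted forms match => anagrams

1


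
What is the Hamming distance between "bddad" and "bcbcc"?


Comparing "bddad" and "bcbcc" position by position:
  Position 0: 'b' vs 'b' => same
  Position 1: 'd' vs 'c' => differ
  Position 2: 'd' vs 'b' => differ
  Position 3: 'a' vs 'c' => differ
  Position 4: 'd' vs 'c' => differ
Total differences (Hamming distance): 4

4


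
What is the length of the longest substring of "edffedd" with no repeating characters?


Input: "edffedd"
Sliding window (track last position of each char):
  Position 0 ('e'): window [0,0] length 1 -- new best
  Position 1 ('d'): window [0,1] length 2 -- new best
  Position 2 ('f'): window [0,2] length 3 -- new best
  Position 3 ('f'): repeat (last at 2), move window start to 3
  Position 3 ('f'): window [3,3] length 1
  Position 4 ('e'): window [3,4] length 2
  Position 5 ('d'): window [3,5] length 3
  Position 6 ('d'): repeat (last at 5), move window start to 6
  Position 6 ('d'): window [6,6] length 1
Longest substring with no repeats: "edf" with length 3

3


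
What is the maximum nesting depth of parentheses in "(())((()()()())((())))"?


Input: "(())((()()()())((())))"
Tracking depth:
  Position 0 '(': depth becomes 1
  Position 1 '(': depth becomes 2
  Position 2 ')': depth becomes 1
  Position 3 ')': depth becomes 0
  Position 4 '(': depth becomes 1
  Position 5 '(': depth becomes 2
  Position 6 '(': depth becomes 3
  Position 7 ')': depth becomes 2
  Position 8 '(': depth becomes 3
  Position 9 ')': depth becomes 2
  Position 10 '(': depth becomes 3
  Position 11 ')': depth becomes 2
  Position 12 '(': depth becomes 3
  Position 13 ')': depth becomes 2
  Position 14 ')': depth becomes 1
  Position 15 '(': depth becomes 2
  Position 16 '(': depth becomes 3
  Position 17 '(': depth becomes 4
  Position 18 ')': depth becomes 3
  Position 19 ')': depth becomes 2
  Position 20 ')': depth becomes 1
  Position 21 ')': depth becomes 0
Maximum depth reached: 4

4


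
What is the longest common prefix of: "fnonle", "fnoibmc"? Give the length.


Words: fnonle, fnoibmc
  Position 0: all 'f' => match
  Position 1: all 'n' => match
  Position 2: all 'o' => match
  Position 3: ('n', 'i') => mismatch, stop
LCP = "fno" (length 3)

3


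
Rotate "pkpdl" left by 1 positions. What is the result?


Input: "pkpdl", rotate left by 1
First 1 characters: "p"
Remaining characters: "kpdl"
Concatenate remaining + first: "kpdl" + "p" = "kpdlp"

kpdlp


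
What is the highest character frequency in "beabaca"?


Input: beabaca
Character counts:
  'a': 3
  'b': 2
  'c': 1
  'e': 1
Maximum frequency: 3

3


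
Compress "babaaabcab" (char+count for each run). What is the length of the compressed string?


Input: babaaabcab
Runs:
  'b' x 1 => "b1"
  'a' x 1 => "a1"
  'b' x 1 => "b1"
  'a' x 3 => "a3"
  'b' x 1 => "b1"
  'c' x 1 => "c1"
  'a' x 1 => "a1"
  'b' x 1 => "b1"
Compressed: "b1a1b1a3b1c1a1b1"
Compressed length: 16

16


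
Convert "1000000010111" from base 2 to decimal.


Input: "1000000010111" in base 2
Positional expansion:
  Digit '1' (value 1) x 2^12 = 4096
  Digit '0' (value 0) x 2^11 = 0
  Digit '0' (value 0) x 2^10 = 0
  Digit '0' (value 0) x 2^9 = 0
  Digit '0' (value 0) x 2^8 = 0
  Digit '0' (value 0) x 2^7 = 0
  Digit '0' (value 0) x 2^6 = 0
  Digit '0' (value 0) x 2^5 = 0
  Digit '1' (value 1) x 2^4 = 16
  Digit '0' (value 0) x 2^3 = 0
  Digit '1' (value 1) x 2^2 = 4
  Digit '1' (value 1) x 2^1 = 2
  Digit '1' (value 1) x 2^0 = 1
Sum = 4119

4119


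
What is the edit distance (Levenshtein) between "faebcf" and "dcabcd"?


Computing edit distance: "faebcf" -> "dcabcd"
DP table:
           d    c    a    b    c    d
      0    1    2    3    4    5    6
  f   1    1    2    3    4    5    6
  a   2    2    2    2    3    4    5
  e   3    3    3    3    3    4    5
  b   4    4    4    4    3    4    5
  c   5    5    4    5    4    3    4
  f   6    6    5    5    5    4    4
Edit distance = dp[6][6] = 4

4


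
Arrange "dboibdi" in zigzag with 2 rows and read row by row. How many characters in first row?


Zigzag "dboibdi" into 2 rows:
Placing characters:
  'd' => row 0
  'b' => row 1
  'o' => row 0
  'i' => row 1
  'b' => row 0
  'd' => row 1
  'i' => row 0
Rows:
  Row 0: "dobi"
  Row 1: "bid"
First row length: 4

4


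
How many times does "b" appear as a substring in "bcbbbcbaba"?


Searching for "b" in "bcbbbcbaba"
Scanning each position:
  Position 0: "b" => MATCH
  Position 1: "c" => no
  Position 2: "b" => MATCH
  Position 3: "b" => MATCH
  Position 4: "b" => MATCH
  Position 5: "c" => no
  Position 6: "b" => MATCH
  Position 7: "a" => no
  Position 8: "b" => MATCH
  Position 9: "a" => no
Total occurrences: 6

6


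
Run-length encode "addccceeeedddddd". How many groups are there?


Input: addccceeeedddddd
Scanning for consecutive runs:
  Group 1: 'a' x 1 (positions 0-0)
  Group 2: 'd' x 2 (positions 1-2)
  Group 3: 'c' x 3 (positions 3-5)
  Group 4: 'e' x 4 (positions 6-9)
  Group 5: 'd' x 6 (positions 10-15)
Total groups: 5

5


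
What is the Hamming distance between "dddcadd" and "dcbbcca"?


Comparing "dddcadd" and "dcbbcca" position by position:
  Position 0: 'd' vs 'd' => same
  Position 1: 'd' vs 'c' => differ
  Position 2: 'd' vs 'b' => differ
  Position 3: 'c' vs 'b' => differ
  Position 4: 'a' vs 'c' => differ
  Position 5: 'd' vs 'c' => differ
  Position 6: 'd' vs 'a' => differ
Total differences (Hamming distance): 6

6


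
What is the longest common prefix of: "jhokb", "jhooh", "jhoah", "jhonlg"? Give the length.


Words: jhokb, jhooh, jhoah, jhonlg
  Position 0: all 'j' => match
  Position 1: all 'h' => match
  Position 2: all 'o' => match
  Position 3: ('k', 'o', 'a', 'n') => mismatch, stop
LCP = "jho" (length 3)

3


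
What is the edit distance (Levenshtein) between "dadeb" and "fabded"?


Computing edit distance: "dadeb" -> "fabded"
DP table:
           f    a    b    d    e    d
      0    1    2    3    4    5    6
  d   1    1    2    3    3    4    5
  a   2    2    1    2    3    4    5
  d   3    3    2    2    2    3    4
  e   4    4    3    3    3    2    3
  b   5    5    4    3    4    3    3
Edit distance = dp[5][6] = 3

3


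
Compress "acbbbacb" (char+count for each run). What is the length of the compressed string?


Input: acbbbacb
Runs:
  'a' x 1 => "a1"
  'c' x 1 => "c1"
  'b' x 3 => "b3"
  'a' x 1 => "a1"
  'c' x 1 => "c1"
  'b' x 1 => "b1"
Compressed: "a1c1b3a1c1b1"
Compressed length: 12

12


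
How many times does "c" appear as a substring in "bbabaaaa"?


Searching for "c" in "bbabaaaa"
Scanning each position:
  Position 0: "b" => no
  Position 1: "b" => no
  Position 2: "a" => no
  Position 3: "b" => no
  Position 4: "a" => no
  Position 5: "a" => no
  Position 6: "a" => no
  Position 7: "a" => no
Total occurrences: 0

0


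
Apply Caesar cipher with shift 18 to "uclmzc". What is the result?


Caesar cipher: shift "uclmzc" by 18
  'u' (pos 20) + 18 = pos 12 = 'm'
  'c' (pos 2) + 18 = pos 20 = 'u'
  'l' (pos 11) + 18 = pos 3 = 'd'
  'm' (pos 12) + 18 = pos 4 = 'e'
  'z' (pos 25) + 18 = pos 17 = 'r'
  'c' (pos 2) + 18 = pos 20 = 'u'
Result: muderu

muderu


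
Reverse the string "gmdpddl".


Input: gmdpddl
Reading characters right to left:
  Position 6: 'l'
  Position 5: 'd'
  Position 4: 'd'
  Position 3: 'p'
  Position 2: 'd'
  Position 1: 'm'
  Position 0: 'g'
Reversed: lddpdmg

lddpdmg


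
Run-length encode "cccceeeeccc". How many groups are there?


Input: cccceeeeccc
Scanning for consecutive runs:
  Group 1: 'c' x 4 (positions 0-3)
  Group 2: 'e' x 4 (positions 4-7)
  Group 3: 'c' x 3 (positions 8-10)
Total groups: 3

3


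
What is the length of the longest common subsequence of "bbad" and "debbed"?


LCS of "bbad" and "debbed"
DP table:
           d    e    b    b    e    d
      0    0    0    0    0    0    0
  b   0    0    0    1    1    1    1
  b   0    0    0    1    2    2    2
  a   0    0    0    1    2    2    2
  d   0    1    1    1    2    2    3
LCS length = dp[4][6] = 3

3


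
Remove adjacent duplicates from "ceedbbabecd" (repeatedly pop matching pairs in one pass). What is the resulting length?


Input: ceedbbabecd
Stack-based adjacent duplicate removal:
  Read 'c': push. Stack: c
  Read 'e': push. Stack: ce
  Read 'e': matches stack top 'e' => pop. Stack: c
  Read 'd': push. Stack: cd
  Read 'b': push. Stack: cdb
  Read 'b': matches stack top 'b' => pop. Stack: cd
  Read 'a': push. Stack: cda
  Read 'b': push. Stack: cdab
  Read 'e': push. Stack: cdabe
  Read 'c': push. Stack: cdabec
  Read 'd': push. Stack: cdabecd
Final stack: "cdabecd" (length 7)

7


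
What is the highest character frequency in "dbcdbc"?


Input: dbcdbc
Character counts:
  'b': 2
  'c': 2
  'd': 2
Maximum frequency: 2

2


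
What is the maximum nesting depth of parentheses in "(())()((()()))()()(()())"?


Input: "(())()((()()))()()(()())"
Tracking depth:
  Position 0 '(': depth becomes 1
  Position 1 '(': depth becomes 2
  Position 2 ')': depth becomes 1
  Position 3 ')': depth becomes 0
  Position 4 '(': depth becomes 1
  Position 5 ')': depth becomes 0
  Position 6 '(': depth becomes 1
  Position 7 '(': depth becomes 2
  Position 8 '(': depth becomes 3
  Position 9 ')': depth becomes 2
  Position 10 '(': depth becomes 3
  Position 11 ')': depth becomes 2
  Position 12 ')': depth becomes 1
  Position 13 ')': depth becomes 0
  Position 14 '(': depth becomes 1
  Position 15 ')': depth becomes 0
  Position 16 '(': depth becomes 1
  Position 17 ')': depth becomes 0
  Position 18 '(': depth becomes 1
  Position 19 '(': depth becomes 2
  Position 20 ')': depth becomes 1
  Position 21 '(': depth becomes 2
  Position 22 ')': depth becomes 1
  Position 23 ')': depth becomes 0
Maximum depth reached: 3

3


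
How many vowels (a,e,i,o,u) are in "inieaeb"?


Input: inieaeb
Checking each character:
  'i' at position 0: vowel (running total: 1)
  'n' at position 1: consonant
  'i' at position 2: vowel (running total: 2)
  'e' at position 3: vowel (running total: 3)
  'a' at position 4: vowel (running total: 4)
  'e' at position 5: vowel (running total: 5)
  'b' at position 6: consonant
Total vowels: 5

5


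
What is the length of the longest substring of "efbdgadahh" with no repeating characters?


Input: "efbdgadahh"
Sliding window (track last position of each char):
  Position 0 ('e'): window [0,0] length 1 -- new best
  Position 1 ('f'): window [0,1] length 2 -- new best
  Position 2 ('b'): window [0,2] length 3 -- new best
  Position 3 ('d'): window [0,3] length 4 -- new best
  Position 4 ('g'): window [0,4] length 5 -- new best
  Position 5 ('a'): window [0,5] length 6 -- new best
  Position 6 ('d'): repeat (last at 3), move window start to 4
  Position 6 ('d'): window [4,6] length 3
  Position 7 ('a'): repeat (last at 5), move window start to 6
  Position 7 ('a'): window [6,7] length 2
  Position 8 ('h'): window [6,8] length 3
  Position 9 ('h'): repeat (last at 8), move window start to 9
  Position 9 ('h'): window [9,9] length 1
Longest substring with no repeats: "efbdga" with length 6

6


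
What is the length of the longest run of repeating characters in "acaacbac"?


Input: "acaacbac"
Scanning for longest run:
  Position 1 ('c'): new char, reset run to 1
  Position 2 ('a'): new char, reset run to 1
  Position 3 ('a'): continues run of 'a', length=2
  Position 4 ('c'): new char, reset run to 1
  Position 5 ('b'): new char, reset run to 1
  Position 6 ('a'): new char, reset run to 1
  Position 7 ('c'): new char, reset run to 1
Longest run: 'a' with length 2

2
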